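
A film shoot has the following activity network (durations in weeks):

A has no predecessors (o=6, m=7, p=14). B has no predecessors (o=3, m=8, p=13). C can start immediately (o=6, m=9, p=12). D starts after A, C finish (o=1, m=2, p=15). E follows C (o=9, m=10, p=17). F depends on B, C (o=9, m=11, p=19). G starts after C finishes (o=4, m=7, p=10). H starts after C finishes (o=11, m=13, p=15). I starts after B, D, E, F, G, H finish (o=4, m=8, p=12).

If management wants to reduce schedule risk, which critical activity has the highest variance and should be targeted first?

I

te_A = (6 + 4·7 + 14)/6 = 48/6 = 8; σ²_A = ((14−6)/6)² = 1.778
te_B = (3 + 4·8 + 13)/6 = 48/6 = 8; σ²_B = ((13−3)/6)² = 2.778
te_C = (6 + 4·9 + 12)/6 = 54/6 = 9; σ²_C = ((12−6)/6)² = 1.000
te_D = (1 + 4·2 + 15)/6 = 24/6 = 4; σ²_D = ((15−1)/6)² = 5.444
te_E = (9 + 4·10 + 17)/6 = 66/6 = 11; σ²_E = ((17−9)/6)² = 1.778
te_F = (9 + 4·11 + 19)/6 = 72/6 = 12; σ²_F = ((19−9)/6)² = 2.778
te_G = (4 + 4·7 + 10)/6 = 42/6 = 7; σ²_G = ((10−4)/6)² = 1.000
te_H = (11 + 4·13 + 15)/6 = 78/6 = 13; σ²_H = ((15−11)/6)² = 0.444
te_I = (4 + 4·8 + 12)/6 = 48/6 = 8; σ²_I = ((12−4)/6)² = 1.778

Forward pass:
ES_A = 0; EF_A = 8
ES_B = 0; EF_B = 8
ES_C = 0; EF_C = 9
ES_D = max(EF_A=8, EF_C=9) = 9; EF_D = 9+4 = 13
ES_E = 9; EF_E = 9+11 = 20
ES_F = max(EF_B=8, EF_C=9) = 9; EF_F = 9+12 = 21
ES_G = 9; EF_G = 9+7 = 16
ES_H = 9; EF_H = 9+13 = 22
ES_I = max(EF_B=8, EF_D=13, EF_E=20, EF_F=21, EF_G=16, EF_H=22) = 22; EF_I = 22+8 = 30
Expected project duration μ = 30 weeks. Critical path: C → H → I.

Variances on critical path: σ²_C=1.000, σ²_H=0.444, σ²_I=1.778.
Largest is σ²_I = 1.778.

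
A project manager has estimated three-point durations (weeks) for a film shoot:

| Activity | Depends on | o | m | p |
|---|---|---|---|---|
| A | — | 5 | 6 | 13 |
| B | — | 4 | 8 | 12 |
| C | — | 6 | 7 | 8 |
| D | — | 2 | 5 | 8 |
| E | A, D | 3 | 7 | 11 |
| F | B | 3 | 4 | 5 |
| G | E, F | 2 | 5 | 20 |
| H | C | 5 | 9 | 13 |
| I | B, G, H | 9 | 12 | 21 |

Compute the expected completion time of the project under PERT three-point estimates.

34 weeks

te_A = (5 + 4·6 + 13)/6 = 42/6 = 7
te_B = (4 + 4·8 + 12)/6 = 48/6 = 8
te_C = (6 + 4·7 + 8)/6 = 42/6 = 7
te_D = (2 + 4·5 + 8)/6 = 30/6 = 5
te_E = (3 + 4·7 + 11)/6 = 42/6 = 7
te_F = (3 + 4·4 + 5)/6 = 24/6 = 4
te_G = (2 + 4·5 + 20)/6 = 42/6 = 7
te_H = (5 + 4·9 + 13)/6 = 54/6 = 9
te_I = (9 + 4·12 + 21)/6 = 78/6 = 13

Forward pass:
ES_A = 0; EF_A = 7
ES_B = 0; EF_B = 8
ES_C = 0; EF_C = 7
ES_D = 0; EF_D = 5
ES_E = max(EF_A=7, EF_D=5) = 7; EF_E = 7+7 = 14
ES_F = 8; EF_F = 8+4 = 12
ES_G = max(EF_E=14, EF_F=12) = 14; EF_G = 14+7 = 21
ES_H = 7; EF_H = 7+9 = 16
ES_I = max(EF_B=8, EF_G=21, EF_H=16) = 21; EF_I = 21+13 = 34
Expected project duration μ = 34 weeks. Critical path: A → E → G → I.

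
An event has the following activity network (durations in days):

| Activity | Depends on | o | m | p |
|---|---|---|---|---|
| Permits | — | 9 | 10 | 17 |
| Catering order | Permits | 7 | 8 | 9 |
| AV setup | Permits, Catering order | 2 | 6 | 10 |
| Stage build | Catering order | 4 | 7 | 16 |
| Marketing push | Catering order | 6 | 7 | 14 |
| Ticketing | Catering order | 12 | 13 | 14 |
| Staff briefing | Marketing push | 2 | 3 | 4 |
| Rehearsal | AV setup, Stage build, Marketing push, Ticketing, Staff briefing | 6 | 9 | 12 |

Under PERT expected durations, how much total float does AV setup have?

te_Permits = (9 + 4·10 + 17)/6 = 66/6 = 11
te_Catering order = (7 + 4·8 + 9)/6 = 48/6 = 8
te_AV setup = (2 + 4·6 + 10)/6 = 36/6 = 6
te_Stage build = (4 + 4·7 + 16)/6 = 48/6 = 8
te_Marketing push = (6 + 4·7 + 14)/6 = 48/6 = 8
te_Ticketing = (12 + 4·13 + 14)/6 = 78/6 = 13
te_Staff briefing = (2 + 4·3 + 4)/6 = 18/6 = 3
te_Rehearsal = (6 + 4·9 + 12)/6 = 54/6 = 9

Forward pass:
ES_Permits = 0; EF_Permits = 11
ES_Catering order = 11; EF_Catering order = 11+8 = 19
ES_AV setup = max(EF_Permits=11, EF_Catering order=19) = 19; EF_AV setup = 19+6 = 25
ES_Stage build = 19; EF_Stage build = 19+8 = 27
ES_Marketing push = 19; EF_Marketing push = 19+8 = 27
ES_Ticketing = 19; EF_Ticketing = 19+13 = 32
ES_Staff briefing = 27; EF_Staff briefing = 27+3 = 30
ES_Rehearsal = max(EF_AV setup=25, EF_Stage build=27, EF_Marketing push=27, EF_Ticketing=32, EF_Staff briefing=30) = 32; EF_Rehearsal = 32+9 = 41
Expected project duration μ = 41 days. Critical path: Permits → Catering order → Ticketing → Rehearsal.

Backward pass:
LF_Rehearsal = 41; LS_Rehearsal = 41−9 = 32
LF_Staff briefing = LS_Rehearsal = 32; LS_Staff briefing = 32−3 = 29
LF_Ticketing = LS_Rehearsal = 32; LS_Ticketing = 32−13 = 19
LF_Marketing push = min(LS_Staff briefing=29, LS_Rehearsal=32) = 29; LS_Marketing push = 29−8 = 21
LF_Stage build = LS_Rehearsal = 32; LS_Stage build = 32−8 = 24
LF_AV setup = LS_Rehearsal = 32; LS_AV setup = 32−6 = 26
LF_Catering order = min(LS_AV setup=26, LS_Stage build=24, LS_Marketing push=21, LS_Ticketing=19) = 19; LS_Catering order = 19−8 = 11
LF_Permits = min(LS_Catering order=11, LS_AV setup=26) = 11; LS_Permits = 11−11 = 0
Slack_AV setup = LS_AV setup − ES_AV setup = 26 − 19 = 7

7 days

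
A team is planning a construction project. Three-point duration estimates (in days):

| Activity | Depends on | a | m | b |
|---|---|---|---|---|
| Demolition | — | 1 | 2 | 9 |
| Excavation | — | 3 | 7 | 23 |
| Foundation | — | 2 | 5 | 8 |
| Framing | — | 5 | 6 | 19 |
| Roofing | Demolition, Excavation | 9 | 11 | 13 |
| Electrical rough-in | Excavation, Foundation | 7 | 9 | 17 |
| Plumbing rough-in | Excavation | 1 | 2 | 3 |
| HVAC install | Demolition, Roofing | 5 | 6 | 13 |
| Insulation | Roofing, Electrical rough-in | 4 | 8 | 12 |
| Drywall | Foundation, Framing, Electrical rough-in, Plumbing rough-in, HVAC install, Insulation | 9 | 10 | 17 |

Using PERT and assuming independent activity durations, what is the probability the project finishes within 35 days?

0.152

te_Demolition = (1 + 4·2 + 9)/6 = 18/6 = 3; σ²_Demolition = ((9−1)/6)² = 1.778
te_Excavation = (3 + 4·7 + 23)/6 = 54/6 = 9; σ²_Excavation = ((23−3)/6)² = 11.111
te_Foundation = (2 + 4·5 + 8)/6 = 30/6 = 5; σ²_Foundation = ((8−2)/6)² = 1.000
te_Framing = (5 + 4·6 + 19)/6 = 48/6 = 8; σ²_Framing = ((19−5)/6)² = 5.444
te_Roofing = (9 + 4·11 + 13)/6 = 66/6 = 11; σ²_Roofing = ((13−9)/6)² = 0.444
te_Electrical rough-in = (7 + 4·9 + 17)/6 = 60/6 = 10; σ²_Electrical rough-in = ((17−7)/6)² = 2.778
te_Plumbing rough-in = (1 + 4·2 + 3)/6 = 12/6 = 2; σ²_Plumbing rough-in = ((3−1)/6)² = 0.111
te_HVAC install = (5 + 4·6 + 13)/6 = 42/6 = 7; σ²_HVAC install = ((13−5)/6)² = 1.778
te_Insulation = (4 + 4·8 + 12)/6 = 48/6 = 8; σ²_Insulation = ((12−4)/6)² = 1.778
te_Drywall = (9 + 4·10 + 17)/6 = 66/6 = 11; σ²_Drywall = ((17−9)/6)² = 1.778

Forward pass:
ES_Demolition = 0; EF_Demolition = 3
ES_Excavation = 0; EF_Excavation = 9
ES_Foundation = 0; EF_Foundation = 5
ES_Framing = 0; EF_Framing = 8
ES_Roofing = max(EF_Demolition=3, EF_Excavation=9) = 9; EF_Roofing = 9+11 = 20
ES_Electrical rough-in = max(EF_Excavation=9, EF_Foundation=5) = 9; EF_Electrical rough-in = 9+10 = 19
ES_Plumbing rough-in = 9; EF_Plumbing rough-in = 9+2 = 11
ES_HVAC install = max(EF_Demolition=3, EF_Roofing=20) = 20; EF_HVAC install = 20+7 = 27
ES_Insulation = max(EF_Roofing=20, EF_Electrical rough-in=19) = 20; EF_Insulation = 20+8 = 28
ES_Drywall = max(EF_Foundation=5, EF_Framing=8, EF_Electrical rough-in=19, EF_Plumbing rough-in=11, EF_HVAC install=27, EF_Insulation=28) = 28; EF_Drywall = 28+11 = 39
Expected project duration μ = 39 days. Critical path: Excavation → Roofing → Insulation → Drywall.

Variance along critical path = 11.111 + 0.444 + 1.778 + 1.778 = 15.111; σ = √15.111 = 3.887 days.
Z = (35 − 39) / 3.887 = -1.029
P(T ≤ 35) = Φ(-1.029) ≈ 0.152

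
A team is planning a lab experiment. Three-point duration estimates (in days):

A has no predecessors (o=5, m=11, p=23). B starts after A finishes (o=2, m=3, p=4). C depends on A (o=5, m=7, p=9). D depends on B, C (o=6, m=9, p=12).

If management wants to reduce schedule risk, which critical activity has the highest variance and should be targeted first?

te_A = (5 + 4·11 + 23)/6 = 72/6 = 12; σ²_A = ((23−5)/6)² = 9.000
te_B = (2 + 4·3 + 4)/6 = 18/6 = 3; σ²_B = ((4−2)/6)² = 0.111
te_C = (5 + 4·7 + 9)/6 = 42/6 = 7; σ²_C = ((9−5)/6)² = 0.444
te_D = (6 + 4·9 + 12)/6 = 54/6 = 9; σ²_D = ((12−6)/6)² = 1.000

Forward pass:
ES_A = 0; EF_A = 12
ES_B = 12; EF_B = 12+3 = 15
ES_C = 12; EF_C = 12+7 = 19
ES_D = max(EF_B=15, EF_C=19) = 19; EF_D = 19+9 = 28
Expected project duration μ = 28 days. Critical path: A → C → D.

Variances on critical path: σ²_A=9.000, σ²_C=0.444, σ²_D=1.000.
Largest is σ²_A = 9.000.

A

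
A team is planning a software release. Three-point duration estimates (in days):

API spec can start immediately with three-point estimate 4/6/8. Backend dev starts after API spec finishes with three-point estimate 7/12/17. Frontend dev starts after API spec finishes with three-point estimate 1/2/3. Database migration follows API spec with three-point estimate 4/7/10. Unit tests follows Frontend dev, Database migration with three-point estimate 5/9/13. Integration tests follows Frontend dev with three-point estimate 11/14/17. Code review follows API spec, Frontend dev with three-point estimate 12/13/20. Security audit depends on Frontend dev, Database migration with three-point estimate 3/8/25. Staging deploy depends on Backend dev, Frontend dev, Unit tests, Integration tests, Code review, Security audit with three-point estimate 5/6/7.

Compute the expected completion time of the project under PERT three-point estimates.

29 days

te_API spec = (4 + 4·6 + 8)/6 = 36/6 = 6
te_Backend dev = (7 + 4·12 + 17)/6 = 72/6 = 12
te_Frontend dev = (1 + 4·2 + 3)/6 = 12/6 = 2
te_Database migration = (4 + 4·7 + 10)/6 = 42/6 = 7
te_Unit tests = (5 + 4·9 + 13)/6 = 54/6 = 9
te_Integration tests = (11 + 4·14 + 17)/6 = 84/6 = 14
te_Code review = (12 + 4·13 + 20)/6 = 84/6 = 14
te_Security audit = (3 + 4·8 + 25)/6 = 60/6 = 10
te_Staging deploy = (5 + 4·6 + 7)/6 = 36/6 = 6

Forward pass:
ES_API spec = 0; EF_API spec = 6
ES_Backend dev = 6; EF_Backend dev = 6+12 = 18
ES_Frontend dev = 6; EF_Frontend dev = 6+2 = 8
ES_Database migration = 6; EF_Database migration = 6+7 = 13
ES_Unit tests = max(EF_Frontend dev=8, EF_Database migration=13) = 13; EF_Unit tests = 13+9 = 22
ES_Integration tests = 8; EF_Integration tests = 8+14 = 22
ES_Code review = max(EF_API spec=6, EF_Frontend dev=8) = 8; EF_Code review = 8+14 = 22
ES_Security audit = max(EF_Frontend dev=8, EF_Database migration=13) = 13; EF_Security audit = 13+10 = 23
ES_Staging deploy = max(EF_Backend dev=18, EF_Frontend dev=8, EF_Unit tests=22, EF_Integration tests=22, EF_Code review=22, EF_Security audit=23) = 23; EF_Staging deploy = 23+6 = 29
Expected project duration μ = 29 days. Critical path: API spec → Database migration → Security audit → Staging deploy.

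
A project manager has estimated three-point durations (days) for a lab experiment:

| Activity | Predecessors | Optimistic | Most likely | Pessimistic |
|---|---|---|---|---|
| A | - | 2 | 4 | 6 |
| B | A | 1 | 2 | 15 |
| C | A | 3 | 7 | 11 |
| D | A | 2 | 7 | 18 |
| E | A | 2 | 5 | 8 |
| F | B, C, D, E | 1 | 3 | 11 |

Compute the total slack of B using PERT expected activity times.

4 days

te_A = (2 + 4·4 + 6)/6 = 24/6 = 4
te_B = (1 + 4·2 + 15)/6 = 24/6 = 4
te_C = (3 + 4·7 + 11)/6 = 42/6 = 7
te_D = (2 + 4·7 + 18)/6 = 48/6 = 8
te_E = (2 + 4·5 + 8)/6 = 30/6 = 5
te_F = (1 + 4·3 + 11)/6 = 24/6 = 4

Forward pass:
ES_A = 0; EF_A = 4
ES_B = 4; EF_B = 4+4 = 8
ES_C = 4; EF_C = 4+7 = 11
ES_D = 4; EF_D = 4+8 = 12
ES_E = 4; EF_E = 4+5 = 9
ES_F = max(EF_B=8, EF_C=11, EF_D=12, EF_E=9) = 12; EF_F = 12+4 = 16
Expected project duration μ = 16 days. Critical path: A → D → F.

Backward pass:
LF_F = 16; LS_F = 16−4 = 12
LF_E = LS_F = 12; LS_E = 12−5 = 7
LF_D = LS_F = 12; LS_D = 12−8 = 4
LF_C = LS_F = 12; LS_C = 12−7 = 5
LF_B = LS_F = 12; LS_B = 12−4 = 8
LF_A = min(LS_B=8, LS_C=5, LS_D=4, LS_E=7) = 4; LS_A = 4−4 = 0
Slack_B = LS_B − ES_B = 8 − 4 = 4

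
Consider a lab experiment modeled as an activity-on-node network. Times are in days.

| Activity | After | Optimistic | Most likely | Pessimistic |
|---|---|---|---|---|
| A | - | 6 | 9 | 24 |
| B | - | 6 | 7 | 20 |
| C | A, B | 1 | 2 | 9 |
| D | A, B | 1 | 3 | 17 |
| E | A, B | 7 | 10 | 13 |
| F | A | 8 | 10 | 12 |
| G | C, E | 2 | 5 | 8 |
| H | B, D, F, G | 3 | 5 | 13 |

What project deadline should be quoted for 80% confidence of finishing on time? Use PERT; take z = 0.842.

te_A = (6 + 4·9 + 24)/6 = 66/6 = 11; σ²_A = ((24−6)/6)² = 9.000
te_B = (6 + 4·7 + 20)/6 = 54/6 = 9; σ²_B = ((20−6)/6)² = 5.444
te_C = (1 + 4·2 + 9)/6 = 18/6 = 3; σ²_C = ((9−1)/6)² = 1.778
te_D = (1 + 4·3 + 17)/6 = 30/6 = 5; σ²_D = ((17−1)/6)² = 7.111
te_E = (7 + 4·10 + 13)/6 = 60/6 = 10; σ²_E = ((13−7)/6)² = 1.000
te_F = (8 + 4·10 + 12)/6 = 60/6 = 10; σ²_F = ((12−8)/6)² = 0.444
te_G = (2 + 4·5 + 8)/6 = 30/6 = 5; σ²_G = ((8−2)/6)² = 1.000
te_H = (3 + 4·5 + 13)/6 = 36/6 = 6; σ²_H = ((13−3)/6)² = 2.778

Forward pass:
ES_A = 0; EF_A = 11
ES_B = 0; EF_B = 9
ES_C = max(EF_A=11, EF_B=9) = 11; EF_C = 11+3 = 14
ES_D = max(EF_A=11, EF_B=9) = 11; EF_D = 11+5 = 16
ES_E = max(EF_A=11, EF_B=9) = 11; EF_E = 11+10 = 21
ES_F = 11; EF_F = 11+10 = 21
ES_G = max(EF_C=14, EF_E=21) = 21; EF_G = 21+5 = 26
ES_H = max(EF_B=9, EF_D=16, EF_F=21, EF_G=26) = 26; EF_H = 26+6 = 32
Expected project duration μ = 32 days. Critical path: A → E → G → H.

Variance along critical path = 9.000 + 1.000 + 1.000 + 2.778 = 13.778; σ = 3.712 days.
D = μ + z·σ = 32 + 0.842·3.712 = 35.1 days

35.1 days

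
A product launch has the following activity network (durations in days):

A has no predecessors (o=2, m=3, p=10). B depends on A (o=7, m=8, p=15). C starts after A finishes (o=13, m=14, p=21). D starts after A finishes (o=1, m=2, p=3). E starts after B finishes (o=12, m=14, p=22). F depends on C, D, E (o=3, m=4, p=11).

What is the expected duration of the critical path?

33 days

te_A = (2 + 4·3 + 10)/6 = 24/6 = 4
te_B = (7 + 4·8 + 15)/6 = 54/6 = 9
te_C = (13 + 4·14 + 21)/6 = 90/6 = 15
te_D = (1 + 4·2 + 3)/6 = 12/6 = 2
te_E = (12 + 4·14 + 22)/6 = 90/6 = 15
te_F = (3 + 4·4 + 11)/6 = 30/6 = 5

Forward pass:
ES_A = 0; EF_A = 4
ES_B = 4; EF_B = 4+9 = 13
ES_C = 4; EF_C = 4+15 = 19
ES_D = 4; EF_D = 4+2 = 6
ES_E = 13; EF_E = 13+15 = 28
ES_F = max(EF_C=19, EF_D=6, EF_E=28) = 28; EF_F = 28+5 = 33
Expected project duration μ = 33 days. Critical path: A → B → E → F.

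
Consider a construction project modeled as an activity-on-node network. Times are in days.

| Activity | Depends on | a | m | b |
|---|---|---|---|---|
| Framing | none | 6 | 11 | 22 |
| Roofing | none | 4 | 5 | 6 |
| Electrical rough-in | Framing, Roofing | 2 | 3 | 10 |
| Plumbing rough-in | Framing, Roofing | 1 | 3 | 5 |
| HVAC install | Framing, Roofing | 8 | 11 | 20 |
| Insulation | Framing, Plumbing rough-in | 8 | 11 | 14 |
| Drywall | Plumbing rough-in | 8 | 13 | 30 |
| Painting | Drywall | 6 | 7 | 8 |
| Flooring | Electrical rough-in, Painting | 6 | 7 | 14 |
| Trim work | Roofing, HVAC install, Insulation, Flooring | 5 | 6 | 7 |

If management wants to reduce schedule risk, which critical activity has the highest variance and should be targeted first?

te_Framing = (6 + 4·11 + 22)/6 = 72/6 = 12; σ²_Framing = ((22−6)/6)² = 7.111
te_Roofing = (4 + 4·5 + 6)/6 = 30/6 = 5; σ²_Roofing = ((6−4)/6)² = 0.111
te_Electrical rough-in = (2 + 4·3 + 10)/6 = 24/6 = 4; σ²_Electrical rough-in = ((10−2)/6)² = 1.778
te_Plumbing rough-in = (1 + 4·3 + 5)/6 = 18/6 = 3; σ²_Plumbing rough-in = ((5−1)/6)² = 0.444
te_HVAC install = (8 + 4·11 + 20)/6 = 72/6 = 12; σ²_HVAC install = ((20−8)/6)² = 4.000
te_Insulation = (8 + 4·11 + 14)/6 = 66/6 = 11; σ²_Insulation = ((14−8)/6)² = 1.000
te_Drywall = (8 + 4·13 + 30)/6 = 90/6 = 15; σ²_Drywall = ((30−8)/6)² = 13.444
te_Painting = (6 + 4·7 + 8)/6 = 42/6 = 7; σ²_Painting = ((8−6)/6)² = 0.111
te_Flooring = (6 + 4·7 + 14)/6 = 48/6 = 8; σ²_Flooring = ((14−6)/6)² = 1.778
te_Trim work = (5 + 4·6 + 7)/6 = 36/6 = 6; σ²_Trim work = ((7−5)/6)² = 0.111

Forward pass:
ES_Framing = 0; EF_Framing = 12
ES_Roofing = 0; EF_Roofing = 5
ES_Electrical rough-in = max(EF_Framing=12, EF_Roofing=5) = 12; EF_Electrical rough-in = 12+4 = 16
ES_Plumbing rough-in = max(EF_Framing=12, EF_Roofing=5) = 12; EF_Plumbing rough-in = 12+3 = 15
ES_HVAC install = max(EF_Framing=12, EF_Roofing=5) = 12; EF_HVAC install = 12+12 = 24
ES_Insulation = max(EF_Framing=12, EF_Plumbing rough-in=15) = 15; EF_Insulation = 15+11 = 26
ES_Drywall = 15; EF_Drywall = 15+15 = 30
ES_Painting = 30; EF_Painting = 30+7 = 37
ES_Flooring = max(EF_Electrical rough-in=16, EF_Painting=37) = 37; EF_Flooring = 37+8 = 45
ES_Trim work = max(EF_Roofing=5, EF_HVAC install=24, EF_Insulation=26, EF_Flooring=45) = 45; EF_Trim work = 45+6 = 51
Expected project duration μ = 51 days. Critical path: Framing → Plumbing rough-in → Drywall → Painting → Flooring → Trim work.

Variances on critical path: σ²_Framing=7.111, σ²_Plumbing rough-in=0.444, σ²_Drywall=13.444, σ²_Painting=0.111, σ²_Flooring=1.778, σ²_Trim work=0.111.
Largest is σ²_Drywall = 13.444.

Drywall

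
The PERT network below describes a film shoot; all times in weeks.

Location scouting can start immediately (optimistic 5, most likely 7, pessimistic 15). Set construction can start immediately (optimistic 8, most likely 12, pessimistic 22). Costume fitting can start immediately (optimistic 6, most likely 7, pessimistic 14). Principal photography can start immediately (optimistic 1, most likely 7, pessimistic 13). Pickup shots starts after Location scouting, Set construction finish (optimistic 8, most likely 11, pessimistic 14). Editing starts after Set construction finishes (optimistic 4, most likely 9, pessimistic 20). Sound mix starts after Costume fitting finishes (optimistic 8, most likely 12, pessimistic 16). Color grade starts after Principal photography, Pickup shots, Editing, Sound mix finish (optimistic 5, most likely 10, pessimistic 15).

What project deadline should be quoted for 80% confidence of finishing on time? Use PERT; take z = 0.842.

te_Location scouting = (5 + 4·7 + 15)/6 = 48/6 = 8; σ²_Location scouting = ((15−5)/6)² = 2.778
te_Set construction = (8 + 4·12 + 22)/6 = 78/6 = 13; σ²_Set construction = ((22−8)/6)² = 5.444
te_Costume fitting = (6 + 4·7 + 14)/6 = 48/6 = 8; σ²_Costume fitting = ((14−6)/6)² = 1.778
te_Principal photography = (1 + 4·7 + 13)/6 = 42/6 = 7; σ²_Principal photography = ((13−1)/6)² = 4.000
te_Pickup shots = (8 + 4·11 + 14)/6 = 66/6 = 11; σ²_Pickup shots = ((14−8)/6)² = 1.000
te_Editing = (4 + 4·9 + 20)/6 = 60/6 = 10; σ²_Editing = ((20−4)/6)² = 7.111
te_Sound mix = (8 + 4·12 + 16)/6 = 72/6 = 12; σ²_Sound mix = ((16−8)/6)² = 1.778
te_Color grade = (5 + 4·10 + 15)/6 = 60/6 = 10; σ²_Color grade = ((15−5)/6)² = 2.778

Forward pass:
ES_Location scouting = 0; EF_Location scouting = 8
ES_Set construction = 0; EF_Set construction = 13
ES_Costume fitting = 0; EF_Costume fitting = 8
ES_Principal photography = 0; EF_Principal photography = 7
ES_Pickup shots = max(EF_Location scouting=8, EF_Set construction=13) = 13; EF_Pickup shots = 13+11 = 24
ES_Editing = 13; EF_Editing = 13+10 = 23
ES_Sound mix = 8; EF_Sound mix = 8+12 = 20
ES_Color grade = max(EF_Principal photography=7, EF_Pickup shots=24, EF_Editing=23, EF_Sound mix=20) = 24; EF_Color grade = 24+10 = 34
Expected project duration μ = 34 weeks. Critical path: Set construction → Pickup shots → Color grade.

Variance along critical path = 5.444 + 1.000 + 2.778 = 9.222; σ = 3.037 weeks.
D = μ + z·σ = 34 + 0.842·3.037 = 36.6 weeks

36.6 weeks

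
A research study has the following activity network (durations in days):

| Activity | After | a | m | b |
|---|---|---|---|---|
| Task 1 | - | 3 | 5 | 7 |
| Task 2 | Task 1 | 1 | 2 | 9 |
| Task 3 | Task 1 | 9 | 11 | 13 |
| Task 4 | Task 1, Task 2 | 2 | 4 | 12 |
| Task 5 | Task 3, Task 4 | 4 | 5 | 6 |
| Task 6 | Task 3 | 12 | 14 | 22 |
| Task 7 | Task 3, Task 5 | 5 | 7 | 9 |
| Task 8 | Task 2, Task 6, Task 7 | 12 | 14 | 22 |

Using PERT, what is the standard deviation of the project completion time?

2.54 days

te_Task 1 = (3 + 4·5 + 7)/6 = 30/6 = 5; σ²_Task 1 = ((7−3)/6)² = 0.444
te_Task 2 = (1 + 4·2 + 9)/6 = 18/6 = 3; σ²_Task 2 = ((9−1)/6)² = 1.778
te_Task 3 = (9 + 4·11 + 13)/6 = 66/6 = 11; σ²_Task 3 = ((13−9)/6)² = 0.444
te_Task 4 = (2 + 4·4 + 12)/6 = 30/6 = 5; σ²_Task 4 = ((12−2)/6)² = 2.778
te_Task 5 = (4 + 4·5 + 6)/6 = 30/6 = 5; σ²_Task 5 = ((6−4)/6)² = 0.111
te_Task 6 = (12 + 4·14 + 22)/6 = 90/6 = 15; σ²_Task 6 = ((22−12)/6)² = 2.778
te_Task 7 = (5 + 4·7 + 9)/6 = 42/6 = 7; σ²_Task 7 = ((9−5)/6)² = 0.444
te_Task 8 = (12 + 4·14 + 22)/6 = 90/6 = 15; σ²_Task 8 = ((22−12)/6)² = 2.778

Forward pass:
ES_Task 1 = 0; EF_Task 1 = 5
ES_Task 2 = 5; EF_Task 2 = 5+3 = 8
ES_Task 3 = 5; EF_Task 3 = 5+11 = 16
ES_Task 4 = max(EF_Task 1=5, EF_Task 2=8) = 8; EF_Task 4 = 8+5 = 13
ES_Task 5 = max(EF_Task 3=16, EF_Task 4=13) = 16; EF_Task 5 = 16+5 = 21
ES_Task 6 = 16; EF_Task 6 = 16+15 = 31
ES_Task 7 = max(EF_Task 3=16, EF_Task 5=21) = 21; EF_Task 7 = 21+7 = 28
ES_Task 8 = max(EF_Task 2=8, EF_Task 6=31, EF_Task 7=28) = 31; EF_Task 8 = 31+15 = 46
Expected project duration μ = 46 days. Critical path: Task 1 → Task 3 → Task 6 → Task 8.

Variance along critical path = 0.444 + 0.444 + 2.778 + 2.778 = 6.444
σ = √6.444 = 2.539 days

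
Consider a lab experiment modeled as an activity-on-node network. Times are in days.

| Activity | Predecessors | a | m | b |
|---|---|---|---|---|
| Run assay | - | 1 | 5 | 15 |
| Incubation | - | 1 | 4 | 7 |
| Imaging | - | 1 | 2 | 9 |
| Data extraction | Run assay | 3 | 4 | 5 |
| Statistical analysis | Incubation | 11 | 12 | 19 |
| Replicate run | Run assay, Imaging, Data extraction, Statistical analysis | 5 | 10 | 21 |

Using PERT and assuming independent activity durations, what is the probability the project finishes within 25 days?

0.170

te_Run assay = (1 + 4·5 + 15)/6 = 36/6 = 6; σ²_Run assay = ((15−1)/6)² = 5.444
te_Incubation = (1 + 4·4 + 7)/6 = 24/6 = 4; σ²_Incubation = ((7−1)/6)² = 1.000
te_Imaging = (1 + 4·2 + 9)/6 = 18/6 = 3; σ²_Imaging = ((9−1)/6)² = 1.778
te_Data extraction = (3 + 4·4 + 5)/6 = 24/6 = 4; σ²_Data extraction = ((5−3)/6)² = 0.111
te_Statistical analysis = (11 + 4·12 + 19)/6 = 78/6 = 13; σ²_Statistical analysis = ((19−11)/6)² = 1.778
te_Replicate run = (5 + 4·10 + 21)/6 = 66/6 = 11; σ²_Replicate run = ((21−5)/6)² = 7.111

Forward pass:
ES_Run assay = 0; EF_Run assay = 6
ES_Incubation = 0; EF_Incubation = 4
ES_Imaging = 0; EF_Imaging = 3
ES_Data extraction = 6; EF_Data extraction = 6+4 = 10
ES_Statistical analysis = 4; EF_Statistical analysis = 4+13 = 17
ES_Replicate run = max(EF_Run assay=6, EF_Imaging=3, EF_Data extraction=10, EF_Statistical analysis=17) = 17; EF_Replicate run = 17+11 = 28
Expected project duration μ = 28 days. Critical path: Incubation → Statistical analysis → Replicate run.

Variance along critical path = 1.000 + 1.778 + 7.111 = 9.889; σ = √9.889 = 3.145 days.
Z = (25 − 28) / 3.145 = -0.954
P(T ≤ 25) = Φ(-0.954) ≈ 0.170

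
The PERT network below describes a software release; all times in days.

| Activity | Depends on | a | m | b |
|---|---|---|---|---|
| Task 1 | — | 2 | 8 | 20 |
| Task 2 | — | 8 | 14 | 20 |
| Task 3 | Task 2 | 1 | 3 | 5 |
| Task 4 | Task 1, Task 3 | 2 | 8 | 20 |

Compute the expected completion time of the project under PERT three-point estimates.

26 days

te_Task 1 = (2 + 4·8 + 20)/6 = 54/6 = 9
te_Task 2 = (8 + 4·14 + 20)/6 = 84/6 = 14
te_Task 3 = (1 + 4·3 + 5)/6 = 18/6 = 3
te_Task 4 = (2 + 4·8 + 20)/6 = 54/6 = 9

Forward pass:
ES_Task 1 = 0; EF_Task 1 = 9
ES_Task 2 = 0; EF_Task 2 = 14
ES_Task 3 = 14; EF_Task 3 = 14+3 = 17
ES_Task 4 = max(EF_Task 1=9, EF_Task 3=17) = 17; EF_Task 4 = 17+9 = 26
Expected project duration μ = 26 days. Critical path: Task 2 → Task 3 → Task 4.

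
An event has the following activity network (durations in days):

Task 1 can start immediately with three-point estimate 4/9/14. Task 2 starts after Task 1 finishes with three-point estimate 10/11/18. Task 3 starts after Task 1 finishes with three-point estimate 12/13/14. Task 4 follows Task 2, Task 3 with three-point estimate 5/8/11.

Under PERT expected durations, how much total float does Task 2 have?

1 days

te_Task 1 = (4 + 4·9 + 14)/6 = 54/6 = 9
te_Task 2 = (10 + 4·11 + 18)/6 = 72/6 = 12
te_Task 3 = (12 + 4·13 + 14)/6 = 78/6 = 13
te_Task 4 = (5 + 4·8 + 11)/6 = 48/6 = 8

Forward pass:
ES_Task 1 = 0; EF_Task 1 = 9
ES_Task 2 = 9; EF_Task 2 = 9+12 = 21
ES_Task 3 = 9; EF_Task 3 = 9+13 = 22
ES_Task 4 = max(EF_Task 2=21, EF_Task 3=22) = 22; EF_Task 4 = 22+8 = 30
Expected project duration μ = 30 days. Critical path: Task 1 → Task 3 → Task 4.

Backward pass:
LF_Task 4 = 30; LS_Task 4 = 30−8 = 22
LF_Task 3 = LS_Task 4 = 22; LS_Task 3 = 22−13 = 9
LF_Task 2 = LS_Task 4 = 22; LS_Task 2 = 22−12 = 10
LF_Task 1 = min(LS_Task 2=10, LS_Task 3=9) = 9; LS_Task 1 = 9−9 = 0
Slack_Task 2 = LS_Task 2 − ES_Task 2 = 10 − 9 = 1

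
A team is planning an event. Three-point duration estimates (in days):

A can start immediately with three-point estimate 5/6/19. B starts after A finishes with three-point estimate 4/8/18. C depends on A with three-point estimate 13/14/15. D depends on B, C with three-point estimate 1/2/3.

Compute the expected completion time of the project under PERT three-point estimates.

24 days

te_A = (5 + 4·6 + 19)/6 = 48/6 = 8
te_B = (4 + 4·8 + 18)/6 = 54/6 = 9
te_C = (13 + 4·14 + 15)/6 = 84/6 = 14
te_D = (1 + 4·2 + 3)/6 = 12/6 = 2

Forward pass:
ES_A = 0; EF_A = 8
ES_B = 8; EF_B = 8+9 = 17
ES_C = 8; EF_C = 8+14 = 22
ES_D = max(EF_B=17, EF_C=22) = 22; EF_D = 22+2 = 24
Expected project duration μ = 24 days. Critical path: A → C → D.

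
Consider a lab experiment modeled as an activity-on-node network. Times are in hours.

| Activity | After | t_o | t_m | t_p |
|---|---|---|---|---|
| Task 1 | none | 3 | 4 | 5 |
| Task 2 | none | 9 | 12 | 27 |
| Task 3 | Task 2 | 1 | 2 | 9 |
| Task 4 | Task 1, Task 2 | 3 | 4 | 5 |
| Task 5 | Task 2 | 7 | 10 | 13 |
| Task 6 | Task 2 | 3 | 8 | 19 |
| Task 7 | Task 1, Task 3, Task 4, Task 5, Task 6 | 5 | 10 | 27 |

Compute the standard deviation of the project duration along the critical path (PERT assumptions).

te_Task 1 = (3 + 4·4 + 5)/6 = 24/6 = 4; σ²_Task 1 = ((5−3)/6)² = 0.111
te_Task 2 = (9 + 4·12 + 27)/6 = 84/6 = 14; σ²_Task 2 = ((27−9)/6)² = 9.000
te_Task 3 = (1 + 4·2 + 9)/6 = 18/6 = 3; σ²_Task 3 = ((9−1)/6)² = 1.778
te_Task 4 = (3 + 4·4 + 5)/6 = 24/6 = 4; σ²_Task 4 = ((5−3)/6)² = 0.111
te_Task 5 = (7 + 4·10 + 13)/6 = 60/6 = 10; σ²_Task 5 = ((13−7)/6)² = 1.000
te_Task 6 = (3 + 4·8 + 19)/6 = 54/6 = 9; σ²_Task 6 = ((19−3)/6)² = 7.111
te_Task 7 = (5 + 4·10 + 27)/6 = 72/6 = 12; σ²_Task 7 = ((27−5)/6)² = 13.444

Forward pass:
ES_Task 1 = 0; EF_Task 1 = 4
ES_Task 2 = 0; EF_Task 2 = 14
ES_Task 3 = 14; EF_Task 3 = 14+3 = 17
ES_Task 4 = max(EF_Task 1=4, EF_Task 2=14) = 14; EF_Task 4 = 14+4 = 18
ES_Task 5 = 14; EF_Task 5 = 14+10 = 24
ES_Task 6 = 14; EF_Task 6 = 14+9 = 23
ES_Task 7 = max(EF_Task 1=4, EF_Task 3=17, EF_Task 4=18, EF_Task 5=24, EF_Task 6=23) = 24; EF_Task 7 = 24+12 = 36
Expected project duration μ = 36 hours. Critical path: Task 2 → Task 5 → Task 7.

Variance along critical path = 9.000 + 1.000 + 13.444 = 23.444
σ = √23.444 = 4.842 hours

4.84 hours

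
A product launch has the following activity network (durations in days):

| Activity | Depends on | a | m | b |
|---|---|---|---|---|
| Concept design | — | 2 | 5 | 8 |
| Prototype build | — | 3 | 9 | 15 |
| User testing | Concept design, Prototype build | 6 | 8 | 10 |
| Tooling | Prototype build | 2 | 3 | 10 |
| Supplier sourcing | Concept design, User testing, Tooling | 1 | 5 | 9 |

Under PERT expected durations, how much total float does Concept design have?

te_Concept design = (2 + 4·5 + 8)/6 = 30/6 = 5
te_Prototype build = (3 + 4·9 + 15)/6 = 54/6 = 9
te_User testing = (6 + 4·8 + 10)/6 = 48/6 = 8
te_Tooling = (2 + 4·3 + 10)/6 = 24/6 = 4
te_Supplier sourcing = (1 + 4·5 + 9)/6 = 30/6 = 5

Forward pass:
ES_Concept design = 0; EF_Concept design = 5
ES_Prototype build = 0; EF_Prototype build = 9
ES_User testing = max(EF_Concept design=5, EF_Prototype build=9) = 9; EF_User testing = 9+8 = 17
ES_Tooling = 9; EF_Tooling = 9+4 = 13
ES_Supplier sourcing = max(EF_Concept design=5, EF_User testing=17, EF_Tooling=13) = 17; EF_Supplier sourcing = 17+5 = 22
Expected project duration μ = 22 days. Critical path: Prototype build → User testing → Supplier sourcing.

Backward pass:
LF_Supplier sourcing = 22; LS_Supplier sourcing = 22−5 = 17
LF_Tooling = LS_Supplier sourcing = 17; LS_Tooling = 17−4 = 13
LF_User testing = LS_Supplier sourcing = 17; LS_User testing = 17−8 = 9
LF_Prototype build = min(LS_User testing=9, LS_Tooling=13) = 9; LS_Prototype build = 9−9 = 0
LF_Concept design = min(LS_User testing=9, LS_Supplier sourcing=17) = 9; LS_Concept design = 9−5 = 4
Slack_Concept design = LS_Concept design − ES_Concept design = 4 − 0 = 4

4 days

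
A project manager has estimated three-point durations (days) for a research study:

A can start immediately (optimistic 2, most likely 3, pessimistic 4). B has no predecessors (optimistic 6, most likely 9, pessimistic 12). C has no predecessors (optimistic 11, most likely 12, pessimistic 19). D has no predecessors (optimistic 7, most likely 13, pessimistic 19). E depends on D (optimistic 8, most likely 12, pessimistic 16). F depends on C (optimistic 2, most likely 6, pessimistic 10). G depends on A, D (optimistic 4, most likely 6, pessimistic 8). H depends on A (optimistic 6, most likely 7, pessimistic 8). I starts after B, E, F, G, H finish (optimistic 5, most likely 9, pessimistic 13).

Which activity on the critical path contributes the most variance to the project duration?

te_A = (2 + 4·3 + 4)/6 = 18/6 = 3; σ²_A = ((4−2)/6)² = 0.111
te_B = (6 + 4·9 + 12)/6 = 54/6 = 9; σ²_B = ((12−6)/6)² = 1.000
te_C = (11 + 4·12 + 19)/6 = 78/6 = 13; σ²_C = ((19−11)/6)² = 1.778
te_D = (7 + 4·13 + 19)/6 = 78/6 = 13; σ²_D = ((19−7)/6)² = 4.000
te_E = (8 + 4·12 + 16)/6 = 72/6 = 12; σ²_E = ((16−8)/6)² = 1.778
te_F = (2 + 4·6 + 10)/6 = 36/6 = 6; σ²_F = ((10−2)/6)² = 1.778
te_G = (4 + 4·6 + 8)/6 = 36/6 = 6; σ²_G = ((8−4)/6)² = 0.444
te_H = (6 + 4·7 + 8)/6 = 42/6 = 7; σ²_H = ((8−6)/6)² = 0.111
te_I = (5 + 4·9 + 13)/6 = 54/6 = 9; σ²_I = ((13−5)/6)² = 1.778

Forward pass:
ES_A = 0; EF_A = 3
ES_B = 0; EF_B = 9
ES_C = 0; EF_C = 13
ES_D = 0; EF_D = 13
ES_E = 13; EF_E = 13+12 = 25
ES_F = 13; EF_F = 13+6 = 19
ES_G = max(EF_A=3, EF_D=13) = 13; EF_G = 13+6 = 19
ES_H = 3; EF_H = 3+7 = 10
ES_I = max(EF_B=9, EF_E=25, EF_F=19, EF_G=19, EF_H=10) = 25; EF_I = 25+9 = 34
Expected project duration μ = 34 days. Critical path: D → E → I.

Variances on critical path: σ²_D=4.000, σ²_E=1.778, σ²_I=1.778.
Largest is σ²_D = 4.000.

D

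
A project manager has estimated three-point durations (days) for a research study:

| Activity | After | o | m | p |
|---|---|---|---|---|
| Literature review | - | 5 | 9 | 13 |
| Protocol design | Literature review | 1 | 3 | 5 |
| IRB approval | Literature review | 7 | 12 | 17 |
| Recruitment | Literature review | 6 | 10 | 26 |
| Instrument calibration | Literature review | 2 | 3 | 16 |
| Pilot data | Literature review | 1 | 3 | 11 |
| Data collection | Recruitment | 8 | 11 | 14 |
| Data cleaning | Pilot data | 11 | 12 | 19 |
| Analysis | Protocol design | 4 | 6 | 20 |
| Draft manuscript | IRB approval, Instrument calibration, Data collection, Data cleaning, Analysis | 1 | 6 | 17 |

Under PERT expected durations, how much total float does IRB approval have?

11 days

te_Literature review = (5 + 4·9 + 13)/6 = 54/6 = 9
te_Protocol design = (1 + 4·3 + 5)/6 = 18/6 = 3
te_IRB approval = (7 + 4·12 + 17)/6 = 72/6 = 12
te_Recruitment = (6 + 4·10 + 26)/6 = 72/6 = 12
te_Instrument calibration = (2 + 4·3 + 16)/6 = 30/6 = 5
te_Pilot data = (1 + 4·3 + 11)/6 = 24/6 = 4
te_Data collection = (8 + 4·11 + 14)/6 = 66/6 = 11
te_Data cleaning = (11 + 4·12 + 19)/6 = 78/6 = 13
te_Analysis = (4 + 4·6 + 20)/6 = 48/6 = 8
te_Draft manuscript = (1 + 4·6 + 17)/6 = 42/6 = 7

Forward pass:
ES_Literature review = 0; EF_Literature review = 9
ES_Protocol design = 9; EF_Protocol design = 9+3 = 12
ES_IRB approval = 9; EF_IRB approval = 9+12 = 21
ES_Recruitment = 9; EF_Recruitment = 9+12 = 21
ES_Instrument calibration = 9; EF_Instrument calibration = 9+5 = 14
ES_Pilot data = 9; EF_Pilot data = 9+4 = 13
ES_Data collection = 21; EF_Data collection = 21+11 = 32
ES_Data cleaning = 13; EF_Data cleaning = 13+13 = 26
ES_Analysis = 12; EF_Analysis = 12+8 = 20
ES_Draft manuscript = max(EF_IRB approval=21, EF_Instrument calibration=14, EF_Data collection=32, EF_Data cleaning=26, EF_Analysis=20) = 32; EF_Draft manuscript = 32+7 = 39
Expected project duration μ = 39 days. Critical path: Literature review → Recruitment → Data collection → Draft manuscript.

Backward pass:
LF_Draft manuscript = 39; LS_Draft manuscript = 39−7 = 32
LF_Analysis = LS_Draft manuscript = 32; LS_Analysis = 32−8 = 24
LF_Data cleaning = LS_Draft manuscript = 32; LS_Data cleaning = 32−13 = 19
LF_Data collection = LS_Draft manuscript = 32; LS_Data collection = 32−11 = 21
LF_Pilot data = LS_Data cleaning = 19; LS_Pilot data = 19−4 = 15
LF_Instrument calibration = LS_Draft manuscript = 32; LS_Instrument calibration = 32−5 = 27
LF_Recruitment = LS_Data collection = 21; LS_Recruitment = 21−12 = 9
LF_IRB approval = LS_Draft manuscript = 32; LS_IRB approval = 32−12 = 20
LF_Protocol design = LS_Analysis = 24; LS_Protocol design = 24−3 = 21
LF_Literature review = min(LS_Protocol design=21, LS_IRB approval=20, LS_Recruitment=9, LS_Instrument calibration=27, LS_Pilot data=15) = 9; LS_Literature review = 9−9 = 0
Slack_IRB approval = LS_IRB approval − ES_IRB approval = 20 − 9 = 11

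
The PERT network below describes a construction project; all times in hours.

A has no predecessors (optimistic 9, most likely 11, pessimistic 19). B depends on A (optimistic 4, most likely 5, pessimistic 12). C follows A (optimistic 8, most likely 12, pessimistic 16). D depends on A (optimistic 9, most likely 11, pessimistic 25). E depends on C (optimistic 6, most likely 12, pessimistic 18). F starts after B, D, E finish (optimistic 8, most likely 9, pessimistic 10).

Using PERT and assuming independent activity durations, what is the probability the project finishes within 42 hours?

0.154

te_A = (9 + 4·11 + 19)/6 = 72/6 = 12; σ²_A = ((19−9)/6)² = 2.778
te_B = (4 + 4·5 + 12)/6 = 36/6 = 6; σ²_B = ((12−4)/6)² = 1.778
te_C = (8 + 4·12 + 16)/6 = 72/6 = 12; σ²_C = ((16−8)/6)² = 1.778
te_D = (9 + 4·11 + 25)/6 = 78/6 = 13; σ²_D = ((25−9)/6)² = 7.111
te_E = (6 + 4·12 + 18)/6 = 72/6 = 12; σ²_E = ((18−6)/6)² = 4.000
te_F = (8 + 4·9 + 10)/6 = 54/6 = 9; σ²_F = ((10−8)/6)² = 0.111

Forward pass:
ES_A = 0; EF_A = 12
ES_B = 12; EF_B = 12+6 = 18
ES_C = 12; EF_C = 12+12 = 24
ES_D = 12; EF_D = 12+13 = 25
ES_E = 24; EF_E = 24+12 = 36
ES_F = max(EF_B=18, EF_D=25, EF_E=36) = 36; EF_F = 36+9 = 45
Expected project duration μ = 45 hours. Critical path: A → C → E → F.

Variance along critical path = 2.778 + 1.778 + 4.000 + 0.111 = 8.667; σ = √8.667 = 2.944 hours.
Z = (42 − 45) / 2.944 = -1.019
P(T ≤ 42) = Φ(-1.019) ≈ 0.154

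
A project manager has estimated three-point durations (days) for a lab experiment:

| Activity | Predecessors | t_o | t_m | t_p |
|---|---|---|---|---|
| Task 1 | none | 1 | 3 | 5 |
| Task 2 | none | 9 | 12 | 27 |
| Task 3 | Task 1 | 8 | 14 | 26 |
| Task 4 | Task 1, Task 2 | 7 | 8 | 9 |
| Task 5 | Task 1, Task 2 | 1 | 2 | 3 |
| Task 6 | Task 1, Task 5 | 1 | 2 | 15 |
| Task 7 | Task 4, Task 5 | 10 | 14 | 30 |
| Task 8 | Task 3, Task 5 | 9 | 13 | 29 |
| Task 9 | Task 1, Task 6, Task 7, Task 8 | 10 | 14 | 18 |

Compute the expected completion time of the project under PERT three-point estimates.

52 days

te_Task 1 = (1 + 4·3 + 5)/6 = 18/6 = 3
te_Task 2 = (9 + 4·12 + 27)/6 = 84/6 = 14
te_Task 3 = (8 + 4·14 + 26)/6 = 90/6 = 15
te_Task 4 = (7 + 4·8 + 9)/6 = 48/6 = 8
te_Task 5 = (1 + 4·2 + 3)/6 = 12/6 = 2
te_Task 6 = (1 + 4·2 + 15)/6 = 24/6 = 4
te_Task 7 = (10 + 4·14 + 30)/6 = 96/6 = 16
te_Task 8 = (9 + 4·13 + 29)/6 = 90/6 = 15
te_Task 9 = (10 + 4·14 + 18)/6 = 84/6 = 14

Forward pass:
ES_Task 1 = 0; EF_Task 1 = 3
ES_Task 2 = 0; EF_Task 2 = 14
ES_Task 3 = 3; EF_Task 3 = 3+15 = 18
ES_Task 4 = max(EF_Task 1=3, EF_Task 2=14) = 14; EF_Task 4 = 14+8 = 22
ES_Task 5 = max(EF_Task 1=3, EF_Task 2=14) = 14; EF_Task 5 = 14+2 = 16
ES_Task 6 = max(EF_Task 1=3, EF_Task 5=16) = 16; EF_Task 6 = 16+4 = 20
ES_Task 7 = max(EF_Task 4=22, EF_Task 5=16) = 22; EF_Task 7 = 22+16 = 38
ES_Task 8 = max(EF_Task 3=18, EF_Task 5=16) = 18; EF_Task 8 = 18+15 = 33
ES_Task 9 = max(EF_Task 1=3, EF_Task 6=20, EF_Task 7=38, EF_Task 8=33) = 38; EF_Task 9 = 38+14 = 52
Expected project duration μ = 52 days. Critical path: Task 2 → Task 4 → Task 7 → Task 9.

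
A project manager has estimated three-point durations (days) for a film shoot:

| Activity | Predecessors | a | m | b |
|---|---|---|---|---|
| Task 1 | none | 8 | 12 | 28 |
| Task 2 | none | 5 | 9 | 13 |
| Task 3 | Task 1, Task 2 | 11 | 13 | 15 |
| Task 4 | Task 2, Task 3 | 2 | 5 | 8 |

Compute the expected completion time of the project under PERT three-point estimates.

32 days

te_Task 1 = (8 + 4·12 + 28)/6 = 84/6 = 14
te_Task 2 = (5 + 4·9 + 13)/6 = 54/6 = 9
te_Task 3 = (11 + 4·13 + 15)/6 = 78/6 = 13
te_Task 4 = (2 + 4·5 + 8)/6 = 30/6 = 5

Forward pass:
ES_Task 1 = 0; EF_Task 1 = 14
ES_Task 2 = 0; EF_Task 2 = 9
ES_Task 3 = max(EF_Task 1=14, EF_Task 2=9) = 14; EF_Task 3 = 14+13 = 27
ES_Task 4 = max(EF_Task 2=9, EF_Task 3=27) = 27; EF_Task 4 = 27+5 = 32
Expected project duration μ = 32 days. Critical path: Task 1 → Task 3 → Task 4.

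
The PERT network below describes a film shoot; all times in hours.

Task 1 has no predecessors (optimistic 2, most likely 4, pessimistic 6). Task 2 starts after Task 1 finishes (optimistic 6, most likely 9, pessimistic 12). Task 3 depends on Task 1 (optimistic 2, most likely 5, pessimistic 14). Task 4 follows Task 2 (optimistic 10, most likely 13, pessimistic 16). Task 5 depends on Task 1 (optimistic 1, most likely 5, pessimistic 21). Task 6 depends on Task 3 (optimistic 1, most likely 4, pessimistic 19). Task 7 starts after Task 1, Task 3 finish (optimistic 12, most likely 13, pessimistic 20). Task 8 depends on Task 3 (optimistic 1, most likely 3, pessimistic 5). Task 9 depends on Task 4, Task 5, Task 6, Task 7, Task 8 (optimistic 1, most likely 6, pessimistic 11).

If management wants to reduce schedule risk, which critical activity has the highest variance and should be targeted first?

Task 9

te_Task 1 = (2 + 4·4 + 6)/6 = 24/6 = 4; σ²_Task 1 = ((6−2)/6)² = 0.444
te_Task 2 = (6 + 4·9 + 12)/6 = 54/6 = 9; σ²_Task 2 = ((12−6)/6)² = 1.000
te_Task 3 = (2 + 4·5 + 14)/6 = 36/6 = 6; σ²_Task 3 = ((14−2)/6)² = 4.000
te_Task 4 = (10 + 4·13 + 16)/6 = 78/6 = 13; σ²_Task 4 = ((16−10)/6)² = 1.000
te_Task 5 = (1 + 4·5 + 21)/6 = 42/6 = 7; σ²_Task 5 = ((21−1)/6)² = 11.111
te_Task 6 = (1 + 4·4 + 19)/6 = 36/6 = 6; σ²_Task 6 = ((19−1)/6)² = 9.000
te_Task 7 = (12 + 4·13 + 20)/6 = 84/6 = 14; σ²_Task 7 = ((20−12)/6)² = 1.778
te_Task 8 = (1 + 4·3 + 5)/6 = 18/6 = 3; σ²_Task 8 = ((5−1)/6)² = 0.444
te_Task 9 = (1 + 4·6 + 11)/6 = 36/6 = 6; σ²_Task 9 = ((11−1)/6)² = 2.778

Forward pass:
ES_Task 1 = 0; EF_Task 1 = 4
ES_Task 2 = 4; EF_Task 2 = 4+9 = 13
ES_Task 3 = 4; EF_Task 3 = 4+6 = 10
ES_Task 4 = 13; EF_Task 4 = 13+13 = 26
ES_Task 5 = 4; EF_Task 5 = 4+7 = 11
ES_Task 6 = 10; EF_Task 6 = 10+6 = 16
ES_Task 7 = max(EF_Task 1=4, EF_Task 3=10) = 10; EF_Task 7 = 10+14 = 24
ES_Task 8 = 10; EF_Task 8 = 10+3 = 13
ES_Task 9 = max(EF_Task 4=26, EF_Task 5=11, EF_Task 6=16, EF_Task 7=24, EF_Task 8=13) = 26; EF_Task 9 = 26+6 = 32
Expected project duration μ = 32 hours. Critical path: Task 1 → Task 2 → Task 4 → Task 9.

Variances on critical path: σ²_Task 1=0.444, σ²_Task 2=1.000, σ²_Task 4=1.000, σ²_Task 9=2.778.
Largest is σ²_Task 9 = 2.778.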